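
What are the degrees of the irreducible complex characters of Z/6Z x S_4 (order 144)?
Dimensions: 1, 1, 1, 1, 1, 1, 1, 1, 1, 1, 1, 1, 2, 2, 2, 2, 2, 2, 3, 3, 3, 3, 3, 3, 3, 3, 3, 3, 3, 3

Explanation: There are 30 irreducibles (= number of conjugacy classes). Their dimensions d_i satisfy sum d_i^2 = |G| = 144: 1 + 1 + 1 + 1 + 1 + 1 + 1 + 1 + 1 + 1 + 1 + 1 + 4 + 4 + 4 + 4 + 4 + 4 + 9 + 9 + 9 + 9 + 9 + 9 + 9 + 9 + 9 + 9 + 9 + 9 = 144. (For the product with Z/6Z: each of the 6 1-dim characters of Z/6Z tensors with each irrep of S_4, giving 6 copies of each S_4-dimension.)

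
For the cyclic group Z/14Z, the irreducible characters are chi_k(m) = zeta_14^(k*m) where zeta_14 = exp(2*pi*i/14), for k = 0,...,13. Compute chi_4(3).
chi_4(3) = zeta_14^12 = exp(-2*I*pi/7)

Why: chi_4(3) = zeta_14^(4*3) = zeta_14^12. Since zeta_14^14 = 1, this equals zeta_14^12 = exp(2*pi*i*12/14) = exp(-2*I*pi/7).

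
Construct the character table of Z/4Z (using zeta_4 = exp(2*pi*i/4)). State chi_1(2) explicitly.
Character table of Z/4Z (irreps indexed chi_0,...,chi_3 with chi_k(m) = zeta_4^(k*m), zeta_4 = exp(2*pi*i/4)):
  irrep \ class  {0} (size 1)  {1} (size 1)  {2} (size 1)  {3} (size 1)
  chi_0          1             1             1             1           
  chi_1          1             I             -1            -I          
  chi_2          1             -1            1             -1          
  chi_3          1             -I            -1            I           

Spot check: chi_1(2) = zeta_4^(1*2) = zeta_4^2 = -1.

Why: Z/4Z is abelian, so all 4 irreducible complex representations are 1-dimensional. They are given by chi_k(m) = zeta_4^(k*m) for k = 0,...,3. Row orthogonality: sum_m chi_k(m) conj(chi_l(m)) = 4 * [k = l].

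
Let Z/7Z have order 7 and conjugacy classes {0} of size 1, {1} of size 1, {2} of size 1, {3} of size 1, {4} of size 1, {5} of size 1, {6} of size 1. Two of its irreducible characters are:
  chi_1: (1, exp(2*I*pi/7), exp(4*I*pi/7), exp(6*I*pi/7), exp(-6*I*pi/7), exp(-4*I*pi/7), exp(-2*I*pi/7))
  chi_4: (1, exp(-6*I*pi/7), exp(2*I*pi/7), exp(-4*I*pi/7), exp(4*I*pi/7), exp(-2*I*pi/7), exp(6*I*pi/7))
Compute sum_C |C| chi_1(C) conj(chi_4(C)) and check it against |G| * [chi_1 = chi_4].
Sum = 0; so <chi_1, chi_4> = 0 (distinct irreducibles are orthogonal).

Argument: Compute term by term over conjugacy classes (|C| * chi_1(C) * conj(chi_4(C))):
  1*(1)*conj(1) + 1*(exp(2*I*pi/7))*conj(exp(-6*I*pi/7)) + 1*(exp(4*I*pi/7))*conj(exp(2*I*pi/7)) + 1*(exp(6*I*pi/7))*conj(exp(-4*I*pi/7)) + 1*(exp(-6*I*pi/7))*conj(exp(4*I*pi/7)) + 1*(exp(-4*I*pi/7))*conj(exp(-2*I*pi/7)) + 1*(exp(-2*I*pi/7))*conj(exp(6*I*pi/7))
  = (1) + (exp(-6*I*pi/7)) + (exp(2*I*pi/7)) + (exp(-4*I*pi/7)) + (exp(4*I*pi/7)) + (exp(-2*I*pi/7)) + (exp(6*I*pi/7))
  = 0.
(Exp terms are combined using exp(i*s)*conj(exp(i*t)) = exp(i*(s-t)), and sums of them are collapsed using the identity that for every m > 1 the m distinct m-th roots of unity sum to 0, e.g. 1 + exp(2*I*pi/3) + exp(-2*I*pi/3) = 0.)
Dividing by |G| = 7 gives 0/7 = 0, matching the row-orthogonality relation <chi_1, chi_4> = [chi_1 = chi_4].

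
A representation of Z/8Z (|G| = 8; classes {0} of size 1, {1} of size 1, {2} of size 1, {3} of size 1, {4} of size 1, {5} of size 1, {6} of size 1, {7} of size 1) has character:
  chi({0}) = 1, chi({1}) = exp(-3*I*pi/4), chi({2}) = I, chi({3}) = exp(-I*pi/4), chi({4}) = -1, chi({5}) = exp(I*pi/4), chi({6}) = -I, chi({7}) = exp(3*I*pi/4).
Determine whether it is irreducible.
Irreducible: <chi, chi> = 1.

<chi, chi> = (1/|G|) sum_C |C| * |chi(C)|^2 = (1/8)[1*|1|^2 + 1*|exp(-3*I*pi/4)|^2 + 1*|I|^2 + 1*|exp(-I*pi/4)|^2 + 1*|-1|^2 + 1*|exp(I*pi/4)|^2 + 1*|-I|^2 + 1*|exp(3*I*pi/4)|^2]
  = (1/8)[(1) + (1) + (1) + (1) + (1) + (1) + (1) + (1)] = 8/8 = 1.
(Exp terms are combined using exp(i*s)*conj(exp(i*t)) = exp(i*(s-t)), and sums of them are collapsed using the identity that for every m > 1 the m distinct m-th roots of unity sum to 0, e.g. 1 + exp(2*I*pi/3) + exp(-2*I*pi/3) = 0.)
A character is irreducible iff <chi, chi> = 1, so this representation is irreducible.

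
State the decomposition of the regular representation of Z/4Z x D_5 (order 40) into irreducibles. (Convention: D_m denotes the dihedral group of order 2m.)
Each irreducible V_i of dimension d_i appears with multiplicity d_i, i.e. rho_reg = (direct sum over all irreducibles V_i) d_i V_i. The irreducible dimensions for Z/4Z x D_5 are 1, 1, 1, 1, 1, 1, 1, 1, 2, 2, 2, 2, 2, 2, 2, 2: 8 irreducibles of dimension 1, each with multiplicity 1; 8 irreducibles of dimension 2, each with multiplicity 2. Total dimension 8*1*1 + 8*2*2 = 40 = |G|.

Explanation: General theorem: in the regular representation of a finite group G, each irreducible appears with multiplicity equal to its dimension. Check: dim(rho_reg) = sum d_i^2 = 1 + 1 + 1 + 1 + 1 + 1 + 1 + 1 + 4 + 4 + 4 + 4 + 4 + 4 + 4 + 4 = 40 = |G|.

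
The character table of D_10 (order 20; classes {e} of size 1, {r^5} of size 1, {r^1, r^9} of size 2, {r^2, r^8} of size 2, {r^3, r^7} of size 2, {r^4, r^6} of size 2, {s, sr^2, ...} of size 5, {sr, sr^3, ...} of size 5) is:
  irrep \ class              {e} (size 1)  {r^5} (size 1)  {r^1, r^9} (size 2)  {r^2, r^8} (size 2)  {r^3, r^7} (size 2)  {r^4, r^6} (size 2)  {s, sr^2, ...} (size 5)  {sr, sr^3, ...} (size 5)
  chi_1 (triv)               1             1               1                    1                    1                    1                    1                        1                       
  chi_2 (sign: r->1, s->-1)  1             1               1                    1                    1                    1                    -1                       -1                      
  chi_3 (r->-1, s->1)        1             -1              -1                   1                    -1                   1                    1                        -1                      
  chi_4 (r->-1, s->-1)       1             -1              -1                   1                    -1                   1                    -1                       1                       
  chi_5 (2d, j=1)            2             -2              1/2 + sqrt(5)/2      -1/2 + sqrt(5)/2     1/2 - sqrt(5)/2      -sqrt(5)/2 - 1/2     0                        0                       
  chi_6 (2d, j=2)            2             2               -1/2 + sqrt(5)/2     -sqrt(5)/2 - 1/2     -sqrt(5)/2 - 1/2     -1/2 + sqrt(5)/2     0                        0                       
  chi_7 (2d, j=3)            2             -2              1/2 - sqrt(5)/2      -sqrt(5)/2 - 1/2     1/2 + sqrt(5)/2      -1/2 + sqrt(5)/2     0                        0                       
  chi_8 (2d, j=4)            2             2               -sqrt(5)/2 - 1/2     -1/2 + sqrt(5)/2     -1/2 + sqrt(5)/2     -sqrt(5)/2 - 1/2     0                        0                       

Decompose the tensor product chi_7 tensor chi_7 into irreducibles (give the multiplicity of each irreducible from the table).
chi_7 tensor chi_7 = chi_1 + chi_2 + chi_8 (all other irreducibles have multiplicity 0).

Details: The character of a tensor product is the pointwise product (chi_7 * chi_7)(C) = chi_7(C) * chi_7(C):
  {e}: (2)*(2), {r^5}: (-2)*(-2), {r^1, r^9}: (1/2 - sqrt(5)/2)*(1/2 - sqrt(5)/2), {r^2, r^8}: (-sqrt(5)/2 - 1/2)*(-sqrt(5)/2 - 1/2), {r^3, r^7}: (1/2 + sqrt(5)/2)*(1/2 + sqrt(5)/2), {r^4, r^6}: (-1/2 + sqrt(5)/2)*(-1/2 + sqrt(5)/2), {s, sr^2, ...}: (0)*(0), {sr, sr^3, ...}: (0)*(0)
so (chi_7 * chi_7) takes values
  {e} -> 4, {r^5} -> 4, {r^1, r^9} -> 3/2 - sqrt(5)/2, {r^2, r^8} -> sqrt(5)/2 + 3/2, {r^3, r^7} -> sqrt(5)/2 + 3/2, {r^4, r^6} -> 3/2 - sqrt(5)/2, {s, sr^2, ...} -> 0, {sr, sr^3, ...} -> 0.
Now take the inner product of this character with each irreducible chi from the table, <chi_7*chi_7, chi> = (1/20) sum_C |C| (chi_7*chi_7)(C) conj(chi(C)):
  <chi_7*chi_7, chi_1> = (1/20)[1*(4)*conj(1) + 1*(4)*conj(1) + 2*(3/2 - sqrt(5)/2)*conj(1) + 2*(sqrt(5)/2 + 3/2)*conj(1) + 2*(sqrt(5)/2 + 3/2)*conj(1) + 2*(3/2 - sqrt(5)/2)*conj(1) + 5*(0)*conj(1) + 5*(0)*conj(1)]
      = (1/20)[(4) + (4) + (3 - sqrt(5)) + (sqrt(5) + 3) + (sqrt(5) + 3) + (3 - sqrt(5)) + (0) + (0)] = 20/20 = 1
  <chi_7*chi_7, chi_2> = (1/20)[1*(4)*conj(1) + 1*(4)*conj(1) + 2*(3/2 - sqrt(5)/2)*conj(1) + 2*(sqrt(5)/2 + 3/2)*conj(1) + 2*(sqrt(5)/2 + 3/2)*conj(1) + 2*(3/2 - sqrt(5)/2)*conj(1) + 5*(0)*conj(-1) + 5*(0)*conj(-1)]
      = (1/20)[(4) + (4) + (3 - sqrt(5)) + (sqrt(5) + 3) + (sqrt(5) + 3) + (3 - sqrt(5)) + (0) + (0)] = 20/20 = 1
  <chi_7*chi_7, chi_3> = (1/20)[1*(4)*conj(1) + 1*(4)*conj(-1) + 2*(3/2 - sqrt(5)/2)*conj(-1) + 2*(sqrt(5)/2 + 3/2)*conj(1) + 2*(sqrt(5)/2 + 3/2)*conj(-1) + 2*(3/2 - sqrt(5)/2)*conj(1) + 5*(0)*conj(1) + 5*(0)*conj(-1)]
      = (1/20)[(4) + (-4) + (-3 + sqrt(5)) + (sqrt(5) + 3) + (-3 - sqrt(5)) + (3 - sqrt(5)) + (0) + (0)] = 0/20 = 0
  <chi_7*chi_7, chi_4> = (1/20)[1*(4)*conj(1) + 1*(4)*conj(-1) + 2*(3/2 - sqrt(5)/2)*conj(-1) + 2*(sqrt(5)/2 + 3/2)*conj(1) + 2*(sqrt(5)/2 + 3/2)*conj(-1) + 2*(3/2 - sqrt(5)/2)*conj(1) + 5*(0)*conj(-1) + 5*(0)*conj(1)]
      = (1/20)[(4) + (-4) + (-3 + sqrt(5)) + (sqrt(5) + 3) + (-3 - sqrt(5)) + (3 - sqrt(5)) + (0) + (0)] = 0/20 = 0
  <chi_7*chi_7, chi_5> = (1/20)[1*(4)*conj(2) + 1*(4)*conj(-2) + 2*(3/2 - sqrt(5)/2)*conj(1/2 + sqrt(5)/2) + 2*(sqrt(5)/2 + 3/2)*conj(-1/2 + sqrt(5)/2) + 2*(sqrt(5)/2 + 3/2)*conj(1/2 - sqrt(5)/2) + 2*(3/2 - sqrt(5)/2)*conj(-sqrt(5)/2 - 1/2) + 5*(0)*conj(0) + 5*(0)*conj(0)]
      = (1/20)[(8) + (-8) + (-1 + sqrt(5)) + (1 + sqrt(5)) + (-sqrt(5) - 1) + (1 - sqrt(5)) + (0) + (0)] = 0/20 = 0
  <chi_7*chi_7, chi_6> = (1/20)[1*(4)*conj(2) + 1*(4)*conj(2) + 2*(3/2 - sqrt(5)/2)*conj(-1/2 + sqrt(5)/2) + 2*(sqrt(5)/2 + 3/2)*conj(-sqrt(5)/2 - 1/2) + 2*(sqrt(5)/2 + 3/2)*conj(-sqrt(5)/2 - 1/2) + 2*(3/2 - sqrt(5)/2)*conj(-1/2 + sqrt(5)/2) + 5*(0)*conj(0) + 5*(0)*conj(0)]
      = (1/20)[(8) + (8) + (-4 + 2*sqrt(5)) + (-2*sqrt(5) - 4) + (-2*sqrt(5) - 4) + (-4 + 2*sqrt(5)) + (0) + (0)] = 0/20 = 0
  <chi_7*chi_7, chi_7> = (1/20)[1*(4)*conj(2) + 1*(4)*conj(-2) + 2*(3/2 - sqrt(5)/2)*conj(1/2 - sqrt(5)/2) + 2*(sqrt(5)/2 + 3/2)*conj(-sqrt(5)/2 - 1/2) + 2*(sqrt(5)/2 + 3/2)*conj(1/2 + sqrt(5)/2) + 2*(3/2 - sqrt(5)/2)*conj(-1/2 + sqrt(5)/2) + 5*(0)*conj(0) + 5*(0)*conj(0)]
      = (1/20)[(8) + (-8) + (4 - 2*sqrt(5)) + (-2*sqrt(5) - 4) + (4 + 2*sqrt(5)) + (-4 + 2*sqrt(5)) + (0) + (0)] = 0/20 = 0
  <chi_7*chi_7, chi_8> = (1/20)[1*(4)*conj(2) + 1*(4)*conj(2) + 2*(3/2 - sqrt(5)/2)*conj(-sqrt(5)/2 - 1/2) + 2*(sqrt(5)/2 + 3/2)*conj(-1/2 + sqrt(5)/2) + 2*(sqrt(5)/2 + 3/2)*conj(-1/2 + sqrt(5)/2) + 2*(3/2 - sqrt(5)/2)*conj(-sqrt(5)/2 - 1/2) + 5*(0)*conj(0) + 5*(0)*conj(0)]
      = (1/20)[(8) + (8) + (1 - sqrt(5)) + (1 + sqrt(5)) + (1 + sqrt(5)) + (1 - sqrt(5)) + (0) + (0)] = 20/20 = 1
Hence the multiplicities are chi_1: 1, chi_2: 1, chi_8: 1. Dimension check: dim(chi_7)*dim(chi_7) = 2*2 = 4 and sum (mult * dim) = 1*1 + 1*1 + 1*2 = 4.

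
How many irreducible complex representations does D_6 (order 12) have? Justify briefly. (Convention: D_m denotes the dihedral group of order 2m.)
6

Justification: The number of irreducible complex representations of a finite group equals its number of conjugacy classes. D_6 has 6 conjugacy classes (n/2 + 3 for n even), so D_6 (order 12) has exactly 6 irreducible complex representations.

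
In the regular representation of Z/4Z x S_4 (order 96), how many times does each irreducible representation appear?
Each irreducible V_i of dimension d_i appears with multiplicity d_i, i.e. rho_reg = (direct sum over all irreducibles V_i) d_i V_i. The irreducible dimensions for Z/4Z x S_4 are 1, 1, 1, 1, 1, 1, 1, 1, 2, 2, 2, 2, 3, 3, 3, 3, 3, 3, 3, 3: 8 irreducibles of dimension 1, each with multiplicity 1; 4 irreducibles of dimension 2, each with multiplicity 2; 8 irreducibles of dimension 3, each with multiplicity 3. Total dimension 8*1*1 + 4*2*2 + 8*3*3 = 96 = |G|.

Details: General theorem: in the regular representation of a finite group G, each irreducible appears with multiplicity equal to its dimension. Check: dim(rho_reg) = sum d_i^2 = 1 + 1 + 1 + 1 + 1 + 1 + 1 + 1 + 4 + 4 + 4 + 4 + 9 + 9 + 9 + 9 + 9 + 9 + 9 + 9 = 96 = |G|.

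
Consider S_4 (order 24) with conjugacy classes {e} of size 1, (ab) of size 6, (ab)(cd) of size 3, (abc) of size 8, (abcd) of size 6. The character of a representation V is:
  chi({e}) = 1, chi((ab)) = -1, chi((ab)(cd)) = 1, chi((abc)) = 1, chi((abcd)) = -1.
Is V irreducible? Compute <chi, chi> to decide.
Irreducible: <chi, chi> = 1.

Working: <chi, chi> = (1/|G|) sum_C |C| * |chi(C)|^2 = (1/24)[1*|1|^2 + 6*|-1|^2 + 3*|1|^2 + 8*|1|^2 + 6*|-1|^2]
  = (1/24)[(1) + (6) + (3) + (8) + (6)] = 24/24 = 1.
A character is irreducible iff <chi, chi> = 1, so this representation is irreducible.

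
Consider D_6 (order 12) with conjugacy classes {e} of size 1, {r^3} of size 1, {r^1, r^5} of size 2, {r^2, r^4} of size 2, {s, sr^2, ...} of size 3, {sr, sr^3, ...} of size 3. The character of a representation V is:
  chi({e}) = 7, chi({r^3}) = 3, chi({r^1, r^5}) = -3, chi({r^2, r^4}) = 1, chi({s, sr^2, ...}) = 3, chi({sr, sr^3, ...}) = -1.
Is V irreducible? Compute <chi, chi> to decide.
Not irreducible (reducible): <chi, chi> = 9 > 1.

Working: <chi, chi> = (1/|G|) sum_C |C| * |chi(C)|^2 = (1/12)[1*|7|^2 + 1*|3|^2 + 2*|-3|^2 + 2*|1|^2 + 3*|3|^2 + 3*|-1|^2]
  = (1/12)[(49) + (9) + (18) + (2) + (27) + (3)] = 108/12 = 9.
A character is irreducible iff <chi, chi> = 1, so this representation is reducible.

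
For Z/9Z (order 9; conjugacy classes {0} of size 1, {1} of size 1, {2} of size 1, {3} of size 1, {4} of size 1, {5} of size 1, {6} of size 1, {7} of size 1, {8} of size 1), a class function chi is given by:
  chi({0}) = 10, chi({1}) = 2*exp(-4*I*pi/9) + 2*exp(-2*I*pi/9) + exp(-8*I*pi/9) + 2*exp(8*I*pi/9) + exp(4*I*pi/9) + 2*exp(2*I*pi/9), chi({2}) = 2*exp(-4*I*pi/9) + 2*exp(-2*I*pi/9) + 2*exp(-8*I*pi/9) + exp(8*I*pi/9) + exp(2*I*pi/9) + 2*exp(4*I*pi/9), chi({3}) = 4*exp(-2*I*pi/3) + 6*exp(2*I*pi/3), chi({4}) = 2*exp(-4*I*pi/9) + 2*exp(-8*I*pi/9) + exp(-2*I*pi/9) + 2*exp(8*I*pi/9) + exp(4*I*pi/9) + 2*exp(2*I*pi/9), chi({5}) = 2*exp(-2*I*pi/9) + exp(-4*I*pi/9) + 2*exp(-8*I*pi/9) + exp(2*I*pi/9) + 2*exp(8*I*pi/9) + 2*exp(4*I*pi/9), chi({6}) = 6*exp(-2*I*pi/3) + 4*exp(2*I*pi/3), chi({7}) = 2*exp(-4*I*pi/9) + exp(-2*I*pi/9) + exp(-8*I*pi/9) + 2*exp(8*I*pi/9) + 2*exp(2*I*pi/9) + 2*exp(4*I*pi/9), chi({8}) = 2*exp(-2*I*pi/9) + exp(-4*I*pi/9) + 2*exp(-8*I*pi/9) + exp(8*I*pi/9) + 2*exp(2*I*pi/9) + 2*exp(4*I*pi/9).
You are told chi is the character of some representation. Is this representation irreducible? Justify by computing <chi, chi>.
Not irreducible (reducible): <chi, chi> = 18 > 1.

Why: <chi, chi> = (1/|G|) sum_C |C| * |chi(C)|^2 = (1/9)[1*|10|^2 + 1*|2*exp(-4*I*pi/9) + 2*exp(-2*I*pi/9) + exp(-8*I*pi/9) + 2*exp(8*I*pi/9) + exp(4*I*pi/9) + 2*exp(2*I*pi/9)|^2 + 1*|2*exp(-4*I*pi/9) + 2*exp(-2*I*pi/9) + 2*exp(-8*I*pi/9) + exp(8*I*pi/9) + exp(2*I*pi/9) + 2*exp(4*I*pi/9)|^2 + 1*|4*exp(-2*I*pi/3) + 6*exp(2*I*pi/3)|^2 + 1*|2*exp(-4*I*pi/9) + 2*exp(-8*I*pi/9) + exp(-2*I*pi/9) + 2*exp(8*I*pi/9) + exp(4*I*pi/9) + 2*exp(2*I*pi/9)|^2 + 1*|2*exp(-2*I*pi/9) + exp(-4*I*pi/9) + 2*exp(-8*I*pi/9) + exp(2*I*pi/9) + 2*exp(8*I*pi/9) + 2*exp(4*I*pi/9)|^2 + 1*|6*exp(-2*I*pi/3) + 4*exp(2*I*pi/3)|^2 + 1*|2*exp(-4*I*pi/9) + exp(-2*I*pi/9) + exp(-8*I*pi/9) + 2*exp(8*I*pi/9) + 2*exp(2*I*pi/9) + 2*exp(4*I*pi/9)|^2 + 1*|2*exp(-2*I*pi/9) + exp(-4*I*pi/9) + 2*exp(-8*I*pi/9) + exp(8*I*pi/9) + 2*exp(2*I*pi/9) + 2*exp(4*I*pi/9)|^2]
  = (1/9)[(100) + (1) + (1) + (28) + (1) + (1) + (28) + (1) + (1)] = 162/9 = 18.
(Exp terms are combined using exp(i*s)*conj(exp(i*t)) = exp(i*(s-t)), and sums of them are collapsed using the identity that for every m > 1 the m distinct m-th roots of unity sum to 0, e.g. 1 + exp(2*I*pi/3) + exp(-2*I*pi/3) = 0.)
A character is irreducible iff <chi, chi> = 1, so this representation is reducible.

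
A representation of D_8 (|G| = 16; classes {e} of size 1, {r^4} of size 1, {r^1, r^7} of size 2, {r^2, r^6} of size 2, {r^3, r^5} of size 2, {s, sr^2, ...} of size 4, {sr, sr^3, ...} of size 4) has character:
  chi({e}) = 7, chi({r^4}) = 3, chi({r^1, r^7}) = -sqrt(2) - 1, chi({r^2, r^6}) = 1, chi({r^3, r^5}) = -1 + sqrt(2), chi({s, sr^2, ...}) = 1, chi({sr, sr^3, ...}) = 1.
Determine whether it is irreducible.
Not irreducible (reducible): <chi, chi> = 5 > 1.

Explanation: <chi, chi> = (1/|G|) sum_C |C| * |chi(C)|^2 = (1/16)[1*|7|^2 + 1*|3|^2 + 2*|-sqrt(2) - 1|^2 + 2*|1|^2 + 2*|-1 + sqrt(2)|^2 + 4*|1|^2 + 4*|1|^2]
  = (1/16)[(49) + (9) + (4*sqrt(2) + 6) + (2) + (6 - 4*sqrt(2)) + (4) + (4)] = 80/16 = 5.
A character is irreducible iff <chi, chi> = 1, so this representation is reducible.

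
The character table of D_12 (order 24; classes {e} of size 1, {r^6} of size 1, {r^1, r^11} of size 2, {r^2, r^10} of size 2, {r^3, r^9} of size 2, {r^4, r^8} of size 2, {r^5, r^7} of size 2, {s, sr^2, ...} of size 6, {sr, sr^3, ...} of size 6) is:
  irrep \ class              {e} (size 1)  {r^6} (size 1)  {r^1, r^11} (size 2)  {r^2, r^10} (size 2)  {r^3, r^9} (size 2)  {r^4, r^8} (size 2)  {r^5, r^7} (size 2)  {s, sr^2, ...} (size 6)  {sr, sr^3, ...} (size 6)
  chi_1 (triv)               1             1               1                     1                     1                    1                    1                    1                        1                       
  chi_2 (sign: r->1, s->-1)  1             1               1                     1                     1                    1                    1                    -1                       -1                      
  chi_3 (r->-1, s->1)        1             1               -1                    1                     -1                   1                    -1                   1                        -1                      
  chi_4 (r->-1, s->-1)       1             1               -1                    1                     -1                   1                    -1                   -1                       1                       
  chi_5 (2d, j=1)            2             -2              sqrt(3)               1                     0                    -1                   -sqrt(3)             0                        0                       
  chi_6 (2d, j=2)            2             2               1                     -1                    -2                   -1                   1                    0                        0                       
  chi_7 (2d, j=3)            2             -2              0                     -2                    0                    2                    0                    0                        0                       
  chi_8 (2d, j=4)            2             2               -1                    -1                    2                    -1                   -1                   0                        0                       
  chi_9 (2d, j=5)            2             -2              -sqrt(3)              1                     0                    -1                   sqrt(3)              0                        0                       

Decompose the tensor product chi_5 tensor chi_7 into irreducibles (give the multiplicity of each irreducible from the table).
chi_5 tensor chi_7 = chi_6 + chi_8 (all other irreducibles have multiplicity 0).

Explanation: The character of a tensor product is the pointwise product (chi_5 * chi_7)(C) = chi_5(C) * chi_7(C):
  {e}: (2)*(2), {r^6}: (-2)*(-2), {r^1, r^11}: (sqrt(3))*(0), {r^2, r^10}: (1)*(-2), {r^3, r^9}: (0)*(0), {r^4, r^8}: (-1)*(2), {r^5, r^7}: (-sqrt(3))*(0), {s, sr^2, ...}: (0)*(0), {sr, sr^3, ...}: (0)*(0)
so (chi_5 * chi_7) takes values
  {e} -> 4, {r^6} -> 4, {r^1, r^11} -> 0, {r^2, r^10} -> -2, {r^3, r^9} -> 0, {r^4, r^8} -> -2, {r^5, r^7} -> 0, {s, sr^2, ...} -> 0, {sr, sr^3, ...} -> 0.
Now take the inner product of this character with each irreducible chi from the table, <chi_5*chi_7, chi> = (1/24) sum_C |C| (chi_5*chi_7)(C) conj(chi(C)):
  <chi_5*chi_7, chi_1> = (1/24)[1*(4)*conj(1) + 1*(4)*conj(1) + 2*(0)*conj(1) + 2*(-2)*conj(1) + 2*(0)*conj(1) + 2*(-2)*conj(1) + 2*(0)*conj(1) + 6*(0)*conj(1) + 6*(0)*conj(1)]
      = (1/24)[(4) + (4) + (0) + (-4) + (0) + (-4) + (0) + (0) + (0)] = 0/24 = 0
  <chi_5*chi_7, chi_2> = (1/24)[1*(4)*conj(1) + 1*(4)*conj(1) + 2*(0)*conj(1) + 2*(-2)*conj(1) + 2*(0)*conj(1) + 2*(-2)*conj(1) + 2*(0)*conj(1) + 6*(0)*conj(-1) + 6*(0)*conj(-1)]
      = (1/24)[(4) + (4) + (0) + (-4) + (0) + (-4) + (0) + (0) + (0)] = 0/24 = 0
  <chi_5*chi_7, chi_3> = (1/24)[1*(4)*conj(1) + 1*(4)*conj(1) + 2*(0)*conj(-1) + 2*(-2)*conj(1) + 2*(0)*conj(-1) + 2*(-2)*conj(1) + 2*(0)*conj(-1) + 6*(0)*conj(1) + 6*(0)*conj(-1)]
      = (1/24)[(4) + (4) + (0) + (-4) + (0) + (-4) + (0) + (0) + (0)] = 0/24 = 0
  <chi_5*chi_7, chi_4> = (1/24)[1*(4)*conj(1) + 1*(4)*conj(1) + 2*(0)*conj(-1) + 2*(-2)*conj(1) + 2*(0)*conj(-1) + 2*(-2)*conj(1) + 2*(0)*conj(-1) + 6*(0)*conj(-1) + 6*(0)*conj(1)]
      = (1/24)[(4) + (4) + (0) + (-4) + (0) + (-4) + (0) + (0) + (0)] = 0/24 = 0
  <chi_5*chi_7, chi_5> = (1/24)[1*(4)*conj(2) + 1*(4)*conj(-2) + 2*(0)*conj(sqrt(3)) + 2*(-2)*conj(1) + 2*(0)*conj(0) + 2*(-2)*conj(-1) + 2*(0)*conj(-sqrt(3)) + 6*(0)*conj(0) + 6*(0)*conj(0)]
      = (1/24)[(8) + (-8) + (0) + (-4) + (0) + (4) + (0) + (0) + (0)] = 0/24 = 0
  <chi_5*chi_7, chi_6> = (1/24)[1*(4)*conj(2) + 1*(4)*conj(2) + 2*(0)*conj(1) + 2*(-2)*conj(-1) + 2*(0)*conj(-2) + 2*(-2)*conj(-1) + 2*(0)*conj(1) + 6*(0)*conj(0) + 6*(0)*conj(0)]
      = (1/24)[(8) + (8) + (0) + (4) + (0) + (4) + (0) + (0) + (0)] = 24/24 = 1
  <chi_5*chi_7, chi_7> = (1/24)[1*(4)*conj(2) + 1*(4)*conj(-2) + 2*(0)*conj(0) + 2*(-2)*conj(-2) + 2*(0)*conj(0) + 2*(-2)*conj(2) + 2*(0)*conj(0) + 6*(0)*conj(0) + 6*(0)*conj(0)]
      = (1/24)[(8) + (-8) + (0) + (8) + (0) + (-8) + (0) + (0) + (0)] = 0/24 = 0
  <chi_5*chi_7, chi_8> = (1/24)[1*(4)*conj(2) + 1*(4)*conj(2) + 2*(0)*conj(-1) + 2*(-2)*conj(-1) + 2*(0)*conj(2) + 2*(-2)*conj(-1) + 2*(0)*conj(-1) + 6*(0)*conj(0) + 6*(0)*conj(0)]
      = (1/24)[(8) + (8) + (0) + (4) + (0) + (4) + (0) + (0) + (0)] = 24/24 = 1
  <chi_5*chi_7, chi_9> = (1/24)[1*(4)*conj(2) + 1*(4)*conj(-2) + 2*(0)*conj(-sqrt(3)) + 2*(-2)*conj(1) + 2*(0)*conj(0) + 2*(-2)*conj(-1) + 2*(0)*conj(sqrt(3)) + 6*(0)*conj(0) + 6*(0)*conj(0)]
      = (1/24)[(8) + (-8) + (0) + (-4) + (0) + (4) + (0) + (0) + (0)] = 0/24 = 0
Hence the multiplicities are chi_6: 1, chi_8: 1. Dimension check: dim(chi_5)*dim(chi_7) = 2*2 = 4 and sum (mult * dim) = 1*2 + 1*2 = 4.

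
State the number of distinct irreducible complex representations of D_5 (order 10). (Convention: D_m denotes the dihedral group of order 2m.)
4

Solution. The number of irreducible complex representations of a finite group equals its number of conjugacy classes. D_5 has 4 conjugacy classes ((n+3)/2 for n odd), so D_5 (order 10) has exactly 4 irreducible complex representations.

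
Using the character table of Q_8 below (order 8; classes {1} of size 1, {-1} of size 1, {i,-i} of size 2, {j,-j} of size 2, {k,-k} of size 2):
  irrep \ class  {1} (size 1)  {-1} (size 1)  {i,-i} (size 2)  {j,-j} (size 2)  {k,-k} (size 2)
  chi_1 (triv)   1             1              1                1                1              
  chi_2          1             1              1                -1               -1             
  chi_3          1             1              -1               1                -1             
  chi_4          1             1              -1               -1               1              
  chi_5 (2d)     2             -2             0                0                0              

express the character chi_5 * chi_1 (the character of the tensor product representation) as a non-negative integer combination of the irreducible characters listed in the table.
chi_5 tensor chi_1 = chi_5 (all other irreducibles have multiplicity 0).

Explanation: The character of a tensor product is the pointwise product (chi_5 * chi_1)(C) = chi_5(C) * chi_1(C):
  {1}: (2)*(1), {-1}: (-2)*(1), {i,-i}: (0)*(1), {j,-j}: (0)*(1), {k,-k}: (0)*(1)
so (chi_5 * chi_1) takes values
  {1} -> 2, {-1} -> -2, {i,-i} -> 0, {j,-j} -> 0, {k,-k} -> 0.
Now take the inner product of this character with each irreducible chi from the table, <chi_5*chi_1, chi> = (1/8) sum_C |C| (chi_5*chi_1)(C) conj(chi(C)):
  <chi_5*chi_1, chi_1> = (1/8)[1*(2)*conj(1) + 1*(-2)*conj(1) + 2*(0)*conj(1) + 2*(0)*conj(1) + 2*(0)*conj(1)]
      = (1/8)[(2) + (-2) + (0) + (0) + (0)] = 0/8 = 0
  <chi_5*chi_1, chi_2> = (1/8)[1*(2)*conj(1) + 1*(-2)*conj(1) + 2*(0)*conj(1) + 2*(0)*conj(-1) + 2*(0)*conj(-1)]
      = (1/8)[(2) + (-2) + (0) + (0) + (0)] = 0/8 = 0
  <chi_5*chi_1, chi_3> = (1/8)[1*(2)*conj(1) + 1*(-2)*conj(1) + 2*(0)*conj(-1) + 2*(0)*conj(1) + 2*(0)*conj(-1)]
      = (1/8)[(2) + (-2) + (0) + (0) + (0)] = 0/8 = 0
  <chi_5*chi_1, chi_4> = (1/8)[1*(2)*conj(1) + 1*(-2)*conj(1) + 2*(0)*conj(-1) + 2*(0)*conj(-1) + 2*(0)*conj(1)]
      = (1/8)[(2) + (-2) + (0) + (0) + (0)] = 0/8 = 0
  <chi_5*chi_1, chi_5> = (1/8)[1*(2)*conj(2) + 1*(-2)*conj(-2) + 2*(0)*conj(0) + 2*(0)*conj(0) + 2*(0)*conj(0)]
      = (1/8)[(4) + (4) + (0) + (0) + (0)] = 8/8 = 1
Hence the multiplicities are chi_5: 1. Dimension check: dim(chi_5)*dim(chi_1) = 2*1 = 2 and sum (mult * dim) = 1*2 = 2.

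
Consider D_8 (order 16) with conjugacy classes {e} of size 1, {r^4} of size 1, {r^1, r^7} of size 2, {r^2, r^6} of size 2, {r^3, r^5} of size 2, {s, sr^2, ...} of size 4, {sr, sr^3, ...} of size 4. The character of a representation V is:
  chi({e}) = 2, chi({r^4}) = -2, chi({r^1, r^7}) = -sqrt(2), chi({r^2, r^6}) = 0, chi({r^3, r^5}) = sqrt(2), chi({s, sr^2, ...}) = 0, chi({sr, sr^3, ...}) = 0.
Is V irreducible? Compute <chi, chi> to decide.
Irreducible: <chi, chi> = 1.

Proof sketch: <chi, chi> = (1/|G|) sum_C |C| * |chi(C)|^2 = (1/16)[1*|2|^2 + 1*|-2|^2 + 2*|-sqrt(2)|^2 + 2*|0|^2 + 2*|sqrt(2)|^2 + 4*|0|^2 + 4*|0|^2]
  = (1/16)[(4) + (4) + (4) + (0) + (4) + (0) + (0)] = 16/16 = 1.
A character is irreducible iff <chi, chi> = 1, so this representation is irreducible.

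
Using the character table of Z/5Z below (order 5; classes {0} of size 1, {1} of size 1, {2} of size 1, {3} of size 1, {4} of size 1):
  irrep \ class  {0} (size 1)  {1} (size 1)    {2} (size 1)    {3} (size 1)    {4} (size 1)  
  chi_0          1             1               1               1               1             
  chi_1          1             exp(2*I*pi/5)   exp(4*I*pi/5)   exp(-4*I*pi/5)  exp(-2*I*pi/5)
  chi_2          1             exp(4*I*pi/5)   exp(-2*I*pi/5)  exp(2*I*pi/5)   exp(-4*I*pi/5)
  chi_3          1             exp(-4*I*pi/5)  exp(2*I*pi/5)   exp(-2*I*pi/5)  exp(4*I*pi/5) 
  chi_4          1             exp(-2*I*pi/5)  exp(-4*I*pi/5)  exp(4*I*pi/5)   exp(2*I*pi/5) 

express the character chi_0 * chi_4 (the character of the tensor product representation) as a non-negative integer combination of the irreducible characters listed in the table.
chi_0 tensor chi_4 = chi_4 (all other irreducibles have multiplicity 0).

Working: The character of a tensor product is the pointwise product (chi_0 * chi_4)(C) = chi_0(C) * chi_4(C):
  {0}: (1)*(1), {1}: (1)*(exp(-2*I*pi/5)), {2}: (1)*(exp(-4*I*pi/5)), {3}: (1)*(exp(4*I*pi/5)), {4}: (1)*(exp(2*I*pi/5))
so (chi_0 * chi_4) takes values
  {0} -> 1, {1} -> exp(-2*I*pi/5), {2} -> exp(-4*I*pi/5), {3} -> exp(4*I*pi/5), {4} -> exp(2*I*pi/5).
Now take the inner product of this character with each irreducible chi from the table, <chi_0*chi_4, chi> = (1/5) sum_C |C| (chi_0*chi_4)(C) conj(chi(C)):
  <chi_0*chi_4, chi_0> = (1/5)[1*(1)*conj(1) + 1*(exp(-2*I*pi/5))*conj(1) + 1*(exp(-4*I*pi/5))*conj(1) + 1*(exp(4*I*pi/5))*conj(1) + 1*(exp(2*I*pi/5))*conj(1)]
      = (1/5)[(1) + (exp(-2*I*pi/5)) + (exp(-4*I*pi/5)) + (exp(4*I*pi/5)) + (exp(2*I*pi/5))] = 0/5 = 0
  <chi_0*chi_4, chi_1> = (1/5)[1*(1)*conj(1) + 1*(exp(-2*I*pi/5))*conj(exp(2*I*pi/5)) + 1*(exp(-4*I*pi/5))*conj(exp(4*I*pi/5)) + 1*(exp(4*I*pi/5))*conj(exp(-4*I*pi/5)) + 1*(exp(2*I*pi/5))*conj(exp(-2*I*pi/5))]
      = (1/5)[(1) + (exp(-4*I*pi/5)) + (exp(2*I*pi/5)) + (exp(-2*I*pi/5)) + (exp(4*I*pi/5))] = 0/5 = 0
  <chi_0*chi_4, chi_2> = (1/5)[1*(1)*conj(1) + 1*(exp(-2*I*pi/5))*conj(exp(4*I*pi/5)) + 1*(exp(-4*I*pi/5))*conj(exp(-2*I*pi/5)) + 1*(exp(4*I*pi/5))*conj(exp(2*I*pi/5)) + 1*(exp(2*I*pi/5))*conj(exp(-4*I*pi/5))]
      = (1/5)[(1) + (exp(4*I*pi/5)) + (exp(-2*I*pi/5)) + (exp(2*I*pi/5)) + (exp(-4*I*pi/5))] = 0/5 = 0
  <chi_0*chi_4, chi_3> = (1/5)[1*(1)*conj(1) + 1*(exp(-2*I*pi/5))*conj(exp(-4*I*pi/5)) + 1*(exp(-4*I*pi/5))*conj(exp(2*I*pi/5)) + 1*(exp(4*I*pi/5))*conj(exp(-2*I*pi/5)) + 1*(exp(2*I*pi/5))*conj(exp(4*I*pi/5))]
      = (1/5)[(1) + (exp(2*I*pi/5)) + (exp(4*I*pi/5)) + (exp(-4*I*pi/5)) + (exp(-2*I*pi/5))] = 0/5 = 0
  <chi_0*chi_4, chi_4> = (1/5)[1*(1)*conj(1) + 1*(exp(-2*I*pi/5))*conj(exp(-2*I*pi/5)) + 1*(exp(-4*I*pi/5))*conj(exp(-4*I*pi/5)) + 1*(exp(4*I*pi/5))*conj(exp(4*I*pi/5)) + 1*(exp(2*I*pi/5))*conj(exp(2*I*pi/5))]
      = (1/5)[(1) + (1) + (1) + (1) + (1)] = 5/5 = 1
(Exp terms are combined using exp(i*s)*conj(exp(i*t)) = exp(i*(s-t)), and sums of them are collapsed using the identity that for every m > 1 the m distinct m-th roots of unity sum to 0, e.g. 1 + exp(2*I*pi/3) + exp(-2*I*pi/3) = 0.)
Hence the multiplicities are chi_4: 1. Dimension check: dim(chi_0)*dim(chi_4) = 1*1 = 1 and sum (mult * dim) = 1*1 = 1.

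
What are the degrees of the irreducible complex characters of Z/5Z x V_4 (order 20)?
Dimensions: 1, 1, 1, 1, 1, 1, 1, 1, 1, 1, 1, 1, 1, 1, 1, 1, 1, 1, 1, 1

There are 20 irreducibles (= number of conjugacy classes). Their dimensions d_i satisfy sum d_i^2 = |G| = 20: 1 + 1 + 1 + 1 + 1 + 1 + 1 + 1 + 1 + 1 + 1 + 1 + 1 + 1 + 1 + 1 + 1 + 1 + 1 + 1 = 20. (For the product with Z/5Z: each of the 5 1-dim characters of Z/5Z tensors with each irrep of V_4, giving 5 copies of each V_4-dimension.)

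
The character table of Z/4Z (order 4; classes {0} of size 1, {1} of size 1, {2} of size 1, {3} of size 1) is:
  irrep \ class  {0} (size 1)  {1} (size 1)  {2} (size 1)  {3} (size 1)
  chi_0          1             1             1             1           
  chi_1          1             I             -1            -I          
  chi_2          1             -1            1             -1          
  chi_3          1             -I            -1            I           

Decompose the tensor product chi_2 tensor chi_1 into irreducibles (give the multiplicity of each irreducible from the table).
chi_2 tensor chi_1 = chi_3 (all other irreducibles have multiplicity 0).

Reasoning: The character of a tensor product is the pointwise product (chi_2 * chi_1)(C) = chi_2(C) * chi_1(C):
  {0}: (1)*(1), {1}: (-1)*(I), {2}: (1)*(-1), {3}: (-1)*(-I)
so (chi_2 * chi_1) takes values
  {0} -> 1, {1} -> -I, {2} -> -1, {3} -> I.
Now take the inner product of this character with each irreducible chi from the table, <chi_2*chi_1, chi> = (1/4) sum_C |C| (chi_2*chi_1)(C) conj(chi(C)):
  <chi_2*chi_1, chi_0> = (1/4)[1*(1)*conj(1) + 1*(-I)*conj(1) + 1*(-1)*conj(1) + 1*(I)*conj(1)]
      = (1/4)[(1) + (-I) + (-1) + (I)] = 0/4 = 0
  <chi_2*chi_1, chi_1> = (1/4)[1*(1)*conj(1) + 1*(-I)*conj(I) + 1*(-1)*conj(-1) + 1*(I)*conj(-I)]
      = (1/4)[(1) + (-1) + (1) + (-1)] = 0/4 = 0
  <chi_2*chi_1, chi_2> = (1/4)[1*(1)*conj(1) + 1*(-I)*conj(-1) + 1*(-1)*conj(1) + 1*(I)*conj(-1)]
      = (1/4)[(1) + (I) + (-1) + (-I)] = 0/4 = 0
  <chi_2*chi_1, chi_3> = (1/4)[1*(1)*conj(1) + 1*(-I)*conj(-I) + 1*(-1)*conj(-1) + 1*(I)*conj(I)]
      = (1/4)[(1) + (1) + (1) + (1)] = 4/4 = 1
(Exp terms are combined using exp(i*s)*conj(exp(i*t)) = exp(i*(s-t)), and sums of them are collapsed using the identity that for every m > 1 the m distinct m-th roots of unity sum to 0, e.g. 1 + exp(2*I*pi/3) + exp(-2*I*pi/3) = 0.)
Hence the multiplicities are chi_3: 1. Dimension check: dim(chi_2)*dim(chi_1) = 1*1 = 1 and sum (mult * dim) = 1*1 = 1.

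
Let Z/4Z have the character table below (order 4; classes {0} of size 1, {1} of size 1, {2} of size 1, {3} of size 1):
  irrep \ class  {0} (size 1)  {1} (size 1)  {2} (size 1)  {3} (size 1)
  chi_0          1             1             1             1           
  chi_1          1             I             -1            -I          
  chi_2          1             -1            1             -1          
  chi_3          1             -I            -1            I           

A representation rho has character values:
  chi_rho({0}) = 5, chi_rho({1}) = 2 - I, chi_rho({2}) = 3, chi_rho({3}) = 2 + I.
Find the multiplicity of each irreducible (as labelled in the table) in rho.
Multiplicities: chi_0: 3, chi_1: 0, chi_2: 1, chi_3: 1.

Why: Use <chi_rho, chi> = (1/|G|) sum_C |C| * chi_rho(C) * conj(chi(C)) with |G| = 4 for each irreducible chi in the table:
  <chi_rho, chi_0> = (1/4)[1*(5)*conj(1) + 1*(2 - I)*conj(1) + 1*(3)*conj(1) + 1*(2 + I)*conj(1)]
      = (1/4)[(5) + (2 - I) + (3) + (2 + I)] = 12/4 = 3
  <chi_rho, chi_1> = (1/4)[1*(5)*conj(1) + 1*(2 - I)*conj(I) + 1*(3)*conj(-1) + 1*(2 + I)*conj(-I)]
      = (1/4)[(5) + (-1 - 2*I) + (-3) + (-1 + 2*I)] = 0/4 = 0
  <chi_rho, chi_2> = (1/4)[1*(5)*conj(1) + 1*(2 - I)*conj(-1) + 1*(3)*conj(1) + 1*(2 + I)*conj(-1)]
      = (1/4)[(5) + (-2 + I) + (3) + (-2 - I)] = 4/4 = 1
  <chi_rho, chi_3> = (1/4)[1*(5)*conj(1) + 1*(2 - I)*conj(-I) + 1*(3)*conj(-1) + 1*(2 + I)*conj(I)]
      = (1/4)[(5) + (1 + 2*I) + (-3) + (1 - 2*I)] = 4/4 = 1
(Exp terms are combined using exp(i*s)*conj(exp(i*t)) = exp(i*(s-t)), and sums of them are collapsed using the identity that for every m > 1 the m distinct m-th roots of unity sum to 0, e.g. 1 + exp(2*I*pi/3) + exp(-2*I*pi/3) = 0.)
Dimension check: dim(rho) = sum (mult * dim) = 3*1 + 0*1 + 1*1 + 1*1 = 5 = chi_rho(e) = 5.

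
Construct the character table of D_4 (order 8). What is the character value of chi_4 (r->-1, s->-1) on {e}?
Conjugacy classes: {e} of size 1, {r^2} of size 1, {r^1, r^3} of size 2, {s, sr^2, ...} of size 2, {sr, sr^3, ...} of size 2.
Character table:
  irrep \ class              {e} (size 1)  {r^2} (size 1)  {r^1, r^3} (size 2)  {s, sr^2, ...} (size 2)  {sr, sr^3, ...} (size 2)
  chi_1 (triv)               1             1               1                    1                        1                       
  chi_2 (sign: r->1, s->-1)  1             1               1                    -1                       -1                      
  chi_3 (r->-1, s->1)        1             1               -1                   1                        -1                      
  chi_4 (r->-1, s->-1)       1             1               -1                   -1                       1                       
  chi_5 (2d, j=1)            2             -2              0                    0                        0                       

Spot check: chi_4 (r->-1, s->-1) on {e} = 1.

Why: D_4 has order 2*4 = 8 with 5 conjugacy classes, hence 5 irreducibles. Sum of squared dims 1 + 1 + 1 + 1 + 4 = 8 = |G|. Linear characters come from the abelianisation; the 2-dimensional irreps have character r^k -> 2*cos(2*pi*j*k/4), reflections -> 0.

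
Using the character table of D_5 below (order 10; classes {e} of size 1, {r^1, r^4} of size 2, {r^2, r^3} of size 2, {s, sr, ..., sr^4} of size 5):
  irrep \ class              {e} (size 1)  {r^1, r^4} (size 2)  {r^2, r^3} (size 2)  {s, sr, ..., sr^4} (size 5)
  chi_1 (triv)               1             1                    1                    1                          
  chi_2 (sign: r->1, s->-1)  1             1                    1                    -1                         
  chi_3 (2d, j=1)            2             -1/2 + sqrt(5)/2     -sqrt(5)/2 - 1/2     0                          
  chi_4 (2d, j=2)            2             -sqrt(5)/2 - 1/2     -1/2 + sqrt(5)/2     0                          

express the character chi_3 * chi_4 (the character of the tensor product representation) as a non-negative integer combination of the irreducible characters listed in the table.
chi_3 tensor chi_4 = chi_3 + chi_4 (all other irreducibles have multiplicity 0).

The character of a tensor product is the pointwise product (chi_3 * chi_4)(C) = chi_3(C) * chi_4(C):
  {e}: (2)*(2), {r^1, r^4}: (-1/2 + sqrt(5)/2)*(-sqrt(5)/2 - 1/2), {r^2, r^3}: (-sqrt(5)/2 - 1/2)*(-1/2 + sqrt(5)/2), {s, sr, ..., sr^4}: (0)*(0)
so (chi_3 * chi_4) takes values
  {e} -> 4, {r^1, r^4} -> -1, {r^2, r^3} -> -1, {s, sr, ..., sr^4} -> 0.
Now take the inner product of this character with each irreducible chi from the table, <chi_3*chi_4, chi> = (1/10) sum_C |C| (chi_3*chi_4)(C) conj(chi(C)):
  <chi_3*chi_4, chi_1> = (1/10)[1*(4)*conj(1) + 2*(-1)*conj(1) + 2*(-1)*conj(1) + 5*(0)*conj(1)]
      = (1/10)[(4) + (-2) + (-2) + (0)] = 0/10 = 0
  <chi_3*chi_4, chi_2> = (1/10)[1*(4)*conj(1) + 2*(-1)*conj(1) + 2*(-1)*conj(1) + 5*(0)*conj(-1)]
      = (1/10)[(4) + (-2) + (-2) + (0)] = 0/10 = 0
  <chi_3*chi_4, chi_3> = (1/10)[1*(4)*conj(2) + 2*(-1)*conj(-1/2 + sqrt(5)/2) + 2*(-1)*conj(-sqrt(5)/2 - 1/2) + 5*(0)*conj(0)]
      = (1/10)[(8) + (1 - sqrt(5)) + (1 + sqrt(5)) + (0)] = 10/10 = 1
  <chi_3*chi_4, chi_4> = (1/10)[1*(4)*conj(2) + 2*(-1)*conj(-sqrt(5)/2 - 1/2) + 2*(-1)*conj(-1/2 + sqrt(5)/2) + 5*(0)*conj(0)]
      = (1/10)[(8) + (1 + sqrt(5)) + (1 - sqrt(5)) + (0)] = 10/10 = 1
Hence the multiplicities are chi_3: 1, chi_4: 1. Dimension check: dim(chi_3)*dim(chi_4) = 2*2 = 4 and sum (mult * dim) = 1*2 + 1*2 = 4.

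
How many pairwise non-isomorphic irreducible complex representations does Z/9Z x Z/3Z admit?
27

Reasoning: The number of irreducible complex representations of a finite group equals its number of conjugacy classes. Z/9Z x Z/3Z is abelian of order 27, so every element is its own conjugacy class: 27 classes, so Z/9Z x Z/3Z (order 27) has exactly 27 irreducible complex representations.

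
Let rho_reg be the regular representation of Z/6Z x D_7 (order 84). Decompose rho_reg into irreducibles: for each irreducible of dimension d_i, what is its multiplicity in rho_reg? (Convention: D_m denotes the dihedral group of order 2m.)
Each irreducible V_i of dimension d_i appears with multiplicity d_i, i.e. rho_reg = (direct sum over all irreducibles V_i) d_i V_i. The irreducible dimensions for Z/6Z x D_7 are 1, 1, 1, 1, 1, 1, 1, 1, 1, 1, 1, 1, 2, 2, 2, 2, 2, 2, 2, 2, 2, 2, 2, 2, 2, 2, 2, 2, 2, 2: 12 irreducibles of dimension 1, each with multiplicity 1; 18 irreducibles of dimension 2, each with multiplicity 2. Total dimension 12*1*1 + 18*2*2 = 84 = |G|.

Reasoning: General theorem: in the regular representation of a finite group G, each irreducible appears with multiplicity equal to its dimension. Check: dim(rho_reg) = sum d_i^2 = 1 + 1 + 1 + 1 + 1 + 1 + 1 + 1 + 1 + 1 + 1 + 1 + 4 + 4 + 4 + 4 + 4 + 4 + 4 + 4 + 4 + 4 + 4 + 4 + 4 + 4 + 4 + 4 + 4 + 4 = 84 = |G|.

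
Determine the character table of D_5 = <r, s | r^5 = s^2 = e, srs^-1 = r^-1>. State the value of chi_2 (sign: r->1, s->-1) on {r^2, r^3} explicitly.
Conjugacy classes: {e} of size 1, {r^1, r^4} of size 2, {r^2, r^3} of size 2, {s, sr, ..., sr^4} of size 5.
Character table:
  irrep \ class              {e} (size 1)  {r^1, r^4} (size 2)  {r^2, r^3} (size 2)  {s, sr, ..., sr^4} (size 5)
  chi_1 (triv)               1             1                    1                    1                          
  chi_2 (sign: r->1, s->-1)  1             1                    1                    -1                         
  chi_3 (2d, j=1)            2             -1/2 + sqrt(5)/2     -sqrt(5)/2 - 1/2     0                          
  chi_4 (2d, j=2)            2             -sqrt(5)/2 - 1/2     -1/2 + sqrt(5)/2     0                          

Spot check: chi_2 (sign: r->1, s->-1) on {r^2, r^3} = 1.

Argument: D_5 has order 2*5 = 10 with 4 conjugacy classes, hence 4 irreducibles. Sum of squared dims 1 + 1 + 4 + 4 = 10 = |G|. Linear characters come from the abelianisation; the 2-dimensional irreps have character r^k -> 2*cos(2*pi*j*k/5), reflections -> 0.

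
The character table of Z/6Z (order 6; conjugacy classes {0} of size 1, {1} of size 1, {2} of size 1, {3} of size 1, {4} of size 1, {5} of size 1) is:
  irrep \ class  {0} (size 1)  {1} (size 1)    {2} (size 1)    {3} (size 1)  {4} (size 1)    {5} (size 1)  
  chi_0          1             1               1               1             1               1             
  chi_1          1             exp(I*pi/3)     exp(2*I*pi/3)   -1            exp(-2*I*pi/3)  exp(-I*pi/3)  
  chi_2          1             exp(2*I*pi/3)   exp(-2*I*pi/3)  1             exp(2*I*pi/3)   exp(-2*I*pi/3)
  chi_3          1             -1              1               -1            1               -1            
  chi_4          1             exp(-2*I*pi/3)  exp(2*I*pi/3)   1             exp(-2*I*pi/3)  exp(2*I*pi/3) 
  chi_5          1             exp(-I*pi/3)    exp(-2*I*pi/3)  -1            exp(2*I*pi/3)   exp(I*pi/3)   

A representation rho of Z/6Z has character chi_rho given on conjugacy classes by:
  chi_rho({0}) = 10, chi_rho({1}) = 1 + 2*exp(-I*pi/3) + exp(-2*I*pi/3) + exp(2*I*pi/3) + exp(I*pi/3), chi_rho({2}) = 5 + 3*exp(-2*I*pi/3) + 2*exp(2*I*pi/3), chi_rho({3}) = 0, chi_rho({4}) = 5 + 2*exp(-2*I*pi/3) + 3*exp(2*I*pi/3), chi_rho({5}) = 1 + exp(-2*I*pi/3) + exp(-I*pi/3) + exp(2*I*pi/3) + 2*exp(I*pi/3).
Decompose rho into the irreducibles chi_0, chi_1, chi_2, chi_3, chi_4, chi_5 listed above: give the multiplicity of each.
Multiplicities: chi_0: 3, chi_1: 1, chi_2: 1, chi_3: 2, chi_4: 1, chi_5: 2.

Derivation: Use <chi_rho, chi> = (1/|G|) sum_C |C| * chi_rho(C) * conj(chi(C)) with |G| = 6 for each irreducible chi in the table:
  <chi_rho, chi_0> = (1/6)[1*(10)*conj(1) + 1*(1 + 2*exp(-I*pi/3) + exp(-2*I*pi/3) + exp(2*I*pi/3) + exp(I*pi/3))*conj(1) + 1*(5 + 3*exp(-2*I*pi/3) + 2*exp(2*I*pi/3))*conj(1) + 1*(0)*conj(1) + 1*(5 + 2*exp(-2*I*pi/3) + 3*exp(2*I*pi/3))*conj(1) + 1*(1 + exp(-2*I*pi/3) + exp(-I*pi/3) + exp(2*I*pi/3) + 2*exp(I*pi/3))*conj(1)]
      = (1/6)[(10) + (1 + 2*exp(-I*pi/3) + exp(-2*I*pi/3) + exp(2*I*pi/3) + exp(I*pi/3)) + (5 + 3*exp(-2*I*pi/3) + 2*exp(2*I*pi/3)) + (0) + (5 + 2*exp(-2*I*pi/3) + 3*exp(2*I*pi/3)) + (1 + exp(-2*I*pi/3) + exp(-I*pi/3) + exp(2*I*pi/3) + 2*exp(I*pi/3))] = 18/6 = 3
  <chi_rho, chi_1> = (1/6)[1*(10)*conj(1) + 1*(1 + 2*exp(-I*pi/3) + exp(-2*I*pi/3) + exp(2*I*pi/3) + exp(I*pi/3))*conj(exp(I*pi/3)) + 1*(5 + 3*exp(-2*I*pi/3) + 2*exp(2*I*pi/3))*conj(exp(2*I*pi/3)) + 1*(0)*conj(-1) + 1*(5 + 2*exp(-2*I*pi/3) + 3*exp(2*I*pi/3))*conj(exp(-2*I*pi/3)) + 1*(1 + exp(-2*I*pi/3) + exp(-I*pi/3) + exp(2*I*pi/3) + 2*exp(I*pi/3))*conj(exp(-I*pi/3))]
      = (1/6)[(10) + (2*exp(-2*I*pi/3) + exp(-I*pi/3) + exp(I*pi/3)) + (2 + 5*exp(-2*I*pi/3) + 3*exp(2*I*pi/3)) + (0) + (2 + 3*exp(-2*I*pi/3) + 5*exp(2*I*pi/3)) + (exp(-I*pi/3) + exp(I*pi/3) + 2*exp(2*I*pi/3))] = 6/6 = 1
  <chi_rho, chi_2> = (1/6)[1*(10)*conj(1) + 1*(1 + 2*exp(-I*pi/3) + exp(-2*I*pi/3) + exp(2*I*pi/3) + exp(I*pi/3))*conj(exp(2*I*pi/3)) + 1*(5 + 3*exp(-2*I*pi/3) + 2*exp(2*I*pi/3))*conj(exp(-2*I*pi/3)) + 1*(0)*conj(1) + 1*(5 + 2*exp(-2*I*pi/3) + 3*exp(2*I*pi/3))*conj(exp(2*I*pi/3)) + 1*(1 + exp(-2*I*pi/3) + exp(-I*pi/3) + exp(2*I*pi/3) + 2*exp(I*pi/3))*conj(exp(-2*I*pi/3))]
      = (1/6)[(10) + (-1 + exp(-2*I*pi/3) + exp(-I*pi/3) + exp(2*I*pi/3)) + (3 + 2*exp(-2*I*pi/3) + 5*exp(2*I*pi/3)) + (0) + (3 + 5*exp(-2*I*pi/3) + 2*exp(2*I*pi/3)) + (-1 + exp(-2*I*pi/3) + exp(2*I*pi/3) + exp(I*pi/3))] = 6/6 = 1
  <chi_rho, chi_3> = (1/6)[1*(10)*conj(1) + 1*(1 + 2*exp(-I*pi/3) + exp(-2*I*pi/3) + exp(2*I*pi/3) + exp(I*pi/3))*conj(-1) + 1*(5 + 3*exp(-2*I*pi/3) + 2*exp(2*I*pi/3))*conj(1) + 1*(0)*conj(-1) + 1*(5 + 2*exp(-2*I*pi/3) + 3*exp(2*I*pi/3))*conj(1) + 1*(1 + exp(-2*I*pi/3) + exp(-I*pi/3) + exp(2*I*pi/3) + 2*exp(I*pi/3))*conj(-1)]
      = (1/6)[(10) + (-1 - exp(I*pi/3) - exp(2*I*pi/3) - exp(-2*I*pi/3) - 2*exp(-I*pi/3)) + (5 + 3*exp(-2*I*pi/3) + 2*exp(2*I*pi/3)) + (0) + (5 + 2*exp(-2*I*pi/3) + 3*exp(2*I*pi/3)) + (-1 - 2*exp(I*pi/3) - exp(2*I*pi/3) - exp(-I*pi/3) - exp(-2*I*pi/3))] = 12/6 = 2
  <chi_rho, chi_4> = (1/6)[1*(10)*conj(1) + 1*(1 + 2*exp(-I*pi/3) + exp(-2*I*pi/3) + exp(2*I*pi/3) + exp(I*pi/3))*conj(exp(-2*I*pi/3)) + 1*(5 + 3*exp(-2*I*pi/3) + 2*exp(2*I*pi/3))*conj(exp(2*I*pi/3)) + 1*(0)*conj(1) + 1*(5 + 2*exp(-2*I*pi/3) + 3*exp(2*I*pi/3))*conj(exp(-2*I*pi/3)) + 1*(1 + exp(-2*I*pi/3) + exp(-I*pi/3) + exp(2*I*pi/3) + 2*exp(I*pi/3))*conj(exp(2*I*pi/3))]
      = (1/6)[(10) + (exp(-2*I*pi/3) + exp(2*I*pi/3) + 2*exp(I*pi/3)) + (2 + 5*exp(-2*I*pi/3) + 3*exp(2*I*pi/3)) + (0) + (2 + 3*exp(-2*I*pi/3) + 5*exp(2*I*pi/3)) + (2*exp(-I*pi/3) + exp(-2*I*pi/3) + exp(2*I*pi/3))] = 6/6 = 1
  <chi_rho, chi_5> = (1/6)[1*(10)*conj(1) + 1*(1 + 2*exp(-I*pi/3) + exp(-2*I*pi/3) + exp(2*I*pi/3) + exp(I*pi/3))*conj(exp(-I*pi/3)) + 1*(5 + 3*exp(-2*I*pi/3) + 2*exp(2*I*pi/3))*conj(exp(-2*I*pi/3)) + 1*(0)*conj(-1) + 1*(5 + 2*exp(-2*I*pi/3) + 3*exp(2*I*pi/3))*conj(exp(2*I*pi/3)) + 1*(1 + exp(-2*I*pi/3) + exp(-I*pi/3) + exp(2*I*pi/3) + 2*exp(I*pi/3))*conj(exp(I*pi/3))]
      = (1/6)[(10) + (1 + exp(-I*pi/3) + exp(2*I*pi/3) + exp(I*pi/3)) + (3 + 2*exp(-2*I*pi/3) + 5*exp(2*I*pi/3)) + (0) + (3 + 5*exp(-2*I*pi/3) + 2*exp(2*I*pi/3)) + (1 + exp(-2*I*pi/3) + exp(-I*pi/3) + exp(I*pi/3))] = 12/6 = 2
(Exp terms are combined using exp(i*s)*conj(exp(i*t)) = exp(i*(s-t)), and sums of them are collapsed using the identity that for every m > 1 the m distinct m-th roots of unity sum to 0, e.g. 1 + exp(2*I*pi/3) + exp(-2*I*pi/3) = 0.)
Dimension check: dim(rho) = sum (mult * dim) = 3*1 + 1*1 + 1*1 + 2*1 + 1*1 + 2*1 = 10 = chi_rho(e) = 10.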